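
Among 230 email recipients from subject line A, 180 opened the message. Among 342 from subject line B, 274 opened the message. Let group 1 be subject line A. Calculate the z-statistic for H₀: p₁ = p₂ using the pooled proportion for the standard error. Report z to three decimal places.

z = -0.538

p̂₁ = 180/230 = 0.78261, p̂₂ = 274/342 = 0.80117.
Pooling: p̂ = 454/572 = 0.79371.
SE = √[p̂(1−p̂)(1/n₁+1/n₂)] = √[0.79371·0.20629·(1/230+1/342)] ≈ 0.034506.
z = (p̂₁ − p̂₂)/SE = (0.78261 − 0.80117)/0.034506 = -0.01856/0.034506 = -0.538.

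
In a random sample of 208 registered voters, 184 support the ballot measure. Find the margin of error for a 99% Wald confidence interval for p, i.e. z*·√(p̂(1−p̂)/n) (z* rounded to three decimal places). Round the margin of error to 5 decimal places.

Sample proportion p̂ = 184/208 = 0.88462.
SE = √(p̂(1−p̂)/n) = √(0.102071/208) = 0.022152.
z* = 2.576 at the 99% level.
So ME = 0.05706.

ME = 0.05706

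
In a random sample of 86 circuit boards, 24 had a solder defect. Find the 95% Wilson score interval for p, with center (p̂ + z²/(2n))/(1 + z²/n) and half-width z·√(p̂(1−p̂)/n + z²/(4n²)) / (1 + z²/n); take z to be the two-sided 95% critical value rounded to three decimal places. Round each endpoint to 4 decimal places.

p̂ = 24/86 = 0.27907; z = 1.960, so z² = 3.841600.
Denominator 1 + z²/n = 1 + 3.841600/86 = 1.044670.
Adjusted center: (0.27907 + z²/(2n))/1.044670 = 0.28852.
Radicand: p̂(1−p̂)/n + z²/(4n²) = 0.002339417 + 0.000129854 = 0.002469271.
Half-width = z·√(radicand)/denom = 1.960·0.049692/1.044670 = 0.09323.
CI: 0.28852 ± 0.09323 = (0.1953, 0.3817).

(0.1953, 0.3817)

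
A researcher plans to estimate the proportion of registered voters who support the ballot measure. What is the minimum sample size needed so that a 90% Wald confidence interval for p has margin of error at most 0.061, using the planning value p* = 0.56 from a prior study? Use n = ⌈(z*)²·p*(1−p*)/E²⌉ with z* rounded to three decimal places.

For 90% confidence, z* = 1.645.
p*(1−p*) = 0.2464.
(z*)²·p*(1−p*)/E² = 2.706025·0.2464/0.003721 = 179.190.
⌈179.190⌉ = 180.

n = 180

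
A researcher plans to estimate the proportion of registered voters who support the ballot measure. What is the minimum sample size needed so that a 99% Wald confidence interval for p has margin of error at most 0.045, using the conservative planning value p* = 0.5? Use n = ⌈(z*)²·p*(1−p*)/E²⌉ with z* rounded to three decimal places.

n = 820

z* = 2.576 at the 99% level.
p*(1−p*) = 0.50·0.50 = 0.2500.
(z*)²·p*(1−p*)/E² = 6.635776·0.2500/0.002025 = 819.232.
Rounding up, n = 820.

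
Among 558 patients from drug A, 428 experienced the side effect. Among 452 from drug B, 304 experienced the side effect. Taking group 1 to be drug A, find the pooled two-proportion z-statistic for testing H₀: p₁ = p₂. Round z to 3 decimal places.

Sample proportions: p̂₁ = 428/558 = 0.76703 and p̂₂ = 304/452 = 0.67257.
Pooling: p̂ = 732/1010 = 0.72475.
Pooled SE = √[0.1994863·0.00400450] ≈ 0.028264.
z = 0.09446/0.028264 = 3.342.

z = 3.342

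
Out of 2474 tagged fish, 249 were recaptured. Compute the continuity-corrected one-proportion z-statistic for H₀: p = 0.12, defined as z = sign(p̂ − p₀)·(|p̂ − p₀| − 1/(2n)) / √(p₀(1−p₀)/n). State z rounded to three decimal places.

z = -2.931

Sample proportion p̂ = 249/2474 = 0.10065. p̂ − p₀ = -0.019353.
1/(2n) = 0.000202.
Corrected numerator: |-0.019353| − 0.000202 = 0.019151.
SE₀ = √(0.12·0.88/2474) = 0.006533.
z = (−)0.019151/0.006533 = -2.931.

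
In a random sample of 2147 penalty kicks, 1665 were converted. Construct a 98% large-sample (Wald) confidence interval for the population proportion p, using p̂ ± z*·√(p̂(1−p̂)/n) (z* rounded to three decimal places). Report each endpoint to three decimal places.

p̂ = 1665/2147 = 0.77550.
SE(p̂) = √(0.77550·0.22450/2147) = 0.009005.
z* = 2.326 at the 98% level.
Margin = 2.326·0.009005 = 0.02095.
Interval: 0.77550 ± 0.02095 → (0.755, 0.796).

(0.755, 0.796)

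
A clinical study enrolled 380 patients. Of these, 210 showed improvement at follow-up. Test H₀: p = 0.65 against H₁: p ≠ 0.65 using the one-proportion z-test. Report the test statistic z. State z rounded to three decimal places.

Sample proportion p̂ = 210/380 = 0.55263.
Under H₀, SE = √(p₀(1−p₀)/n) = √(0.65·0.35/380) = √0.000598684 = 0.024468.
z = (p̂ − p₀)/SE = (0.55263 − 0.65)/0.024468 = -3.979.

z = -3.979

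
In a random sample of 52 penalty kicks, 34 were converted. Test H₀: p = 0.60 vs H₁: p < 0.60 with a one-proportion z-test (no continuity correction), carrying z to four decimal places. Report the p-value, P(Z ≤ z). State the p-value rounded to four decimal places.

Sample proportion p̂ = 34/52 = 0.65385.
Under H₀, SE = √(p₀(1−p₀)/n) = √(0.60·0.40/52) = √0.004615385 = 0.067937.
Test statistic (full precision, shown to 4 dp): z = (34/52 − 0.60)/SE₀ ≈ 0.7926.
p-value = P(Z ≤ z) with z = 0.7926 → 0.7860.

p-value = 0.7860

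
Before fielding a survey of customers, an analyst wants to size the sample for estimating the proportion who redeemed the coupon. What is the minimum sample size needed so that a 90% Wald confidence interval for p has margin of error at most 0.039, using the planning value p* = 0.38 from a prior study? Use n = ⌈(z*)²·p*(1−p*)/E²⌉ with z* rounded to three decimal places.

For 90% confidence, z* = 1.645.
p*(1−p*) = 0.2356.
Required n before rounding: 2.706025 × 0.2356 / 0.039² = 419.158.
Rounding up, n = 420.

n = 420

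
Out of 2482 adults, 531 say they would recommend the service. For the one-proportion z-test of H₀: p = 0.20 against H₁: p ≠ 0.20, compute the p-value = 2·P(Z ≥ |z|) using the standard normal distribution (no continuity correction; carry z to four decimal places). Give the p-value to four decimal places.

p-value = 0.0825

With x = 531 successes in n = 2482, p̂ = 0.21394.
SE₀ = √(0.20·0.80/2482) = 0.008029.
Test statistic (full precision, shown to 4 dp): z = (531/2482 − 0.20)/SE₀ ≈ 1.7363.
From the standard normal, 2·P(Z ≥ |z|) = 0.0825.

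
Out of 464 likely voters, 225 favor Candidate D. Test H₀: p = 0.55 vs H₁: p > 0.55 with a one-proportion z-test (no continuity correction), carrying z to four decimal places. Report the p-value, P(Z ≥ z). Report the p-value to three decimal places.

p-value = 0.998

With x = 225 successes in n = 464, p̂ = 0.48491.
SE₀ = √(0.55·0.45/464) = 0.023096.
Test statistic (full precision, shown to 4 dp): z = (225/464 − 0.55)/SE₀ ≈ -2.8181.
From the standard normal, P(Z ≥ z) = 0.998.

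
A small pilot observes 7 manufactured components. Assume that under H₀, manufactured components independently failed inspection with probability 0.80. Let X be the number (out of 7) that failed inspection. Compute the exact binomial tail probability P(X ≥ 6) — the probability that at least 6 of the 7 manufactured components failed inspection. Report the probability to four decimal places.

P = 0.5767

X is binomial with n = 7 and p = 0.80.
P(X ≥ 6) = C(7,6)·0.80^6·0.20^1 + C(7,7)·0.80^7·0.20^0.
= 0.367002 + 0.209715 = 0.5767.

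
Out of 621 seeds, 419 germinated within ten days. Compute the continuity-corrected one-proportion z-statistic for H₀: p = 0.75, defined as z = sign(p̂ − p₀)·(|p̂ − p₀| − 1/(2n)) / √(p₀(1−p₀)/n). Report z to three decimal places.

z = -4.286

The sample proportion is 419/621 = 0.67472. p̂ − p₀ = -0.075282.
1/(2n) = 0.000805.
Corrected numerator: |-0.075282| − 0.000805 = 0.074477.
SE₀ = √(0.75·0.25/621) = 0.017376.
z = (−)0.074477/0.017376 = -4.286.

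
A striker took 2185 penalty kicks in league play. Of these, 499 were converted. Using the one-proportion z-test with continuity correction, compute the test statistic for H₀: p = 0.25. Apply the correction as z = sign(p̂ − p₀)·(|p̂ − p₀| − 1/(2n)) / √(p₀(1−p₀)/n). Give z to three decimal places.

With x = 499 successes in n = 2185, p̂ = 0.22838. p̂ − p₀ = -0.021625.
1/(2n) = 0.000229.
Corrected numerator: |-0.021625| − 0.000229 = 0.021396.
Under H₀, SE = √(p₀(1−p₀)/n) = √(0.25·0.75/2185) = √0.000085812 = 0.009263.
z = (−)0.021396/0.009263 = -2.310.

z = -2.310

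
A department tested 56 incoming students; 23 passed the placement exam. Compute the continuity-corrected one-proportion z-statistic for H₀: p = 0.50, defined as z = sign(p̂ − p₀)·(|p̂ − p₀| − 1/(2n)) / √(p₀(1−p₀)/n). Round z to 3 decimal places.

p̂ = 23/56 = 0.41071. p̂ − p₀ = -0.089286.
1/(2n) = 0.008929.
Corrected numerator: |-0.089286| − 0.008929 = 0.080357.
Under H₀, SE = √(p₀(1−p₀)/n) = √(0.50·0.50/56) = √0.004464286 = 0.066815.
z = −0.080357/0.066815 = -1.203.

z = -1.203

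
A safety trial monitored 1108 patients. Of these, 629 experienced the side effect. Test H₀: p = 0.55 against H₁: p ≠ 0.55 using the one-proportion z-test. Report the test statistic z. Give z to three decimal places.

z = 1.184

With x = 629 successes in n = 1108, p̂ = 0.56769.
SE₀ = √(0.55·0.45/1108) = 0.014946.
z = (0.56769 − 0.55)/0.014946 = 0.01769/0.014946 = 1.184.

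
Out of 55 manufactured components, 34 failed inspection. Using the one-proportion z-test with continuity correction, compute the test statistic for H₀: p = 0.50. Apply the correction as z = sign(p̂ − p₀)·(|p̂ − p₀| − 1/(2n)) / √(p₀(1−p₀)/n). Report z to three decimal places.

z = 1.618

The sample proportion is 34/55 = 0.61818. p̂ − p₀ = 0.118182.
1/(2n) = 0.009091.
Corrected numerator: |0.118182| − 0.009091 = 0.109091.
Under H₀, SE = √(p₀(1−p₀)/n) = √(0.50·0.50/55) = √0.004545455 = 0.067420.
z = (+)0.109091/0.067420 = 1.618.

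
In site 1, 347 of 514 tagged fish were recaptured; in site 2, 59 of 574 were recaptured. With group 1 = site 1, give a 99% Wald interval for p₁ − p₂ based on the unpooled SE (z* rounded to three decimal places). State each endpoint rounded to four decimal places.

p̂₁ = 0.67510, p̂₂ = 0.10279, so the observed difference is 0.57231.
Unpooled SE = √(p̂₁(1−p̂₁)/n₁ + p̂₂(1−p̂₂)/n₂) = √(0.000426733 + 0.000160666) = 0.024236.
z* = 2.576 at the 99% level. Margin of error = 0.06243.
CI: 0.57231 ± 0.06243 = (0.5099, 0.6347).

(0.5099, 0.6347)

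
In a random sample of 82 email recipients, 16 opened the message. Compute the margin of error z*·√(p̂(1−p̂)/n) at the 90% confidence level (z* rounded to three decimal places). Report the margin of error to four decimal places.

The sample proportion is 16/82 = 0.19512.
SE(p̂) = √(0.19512·0.80488/82) = 0.043763.
z* = 1.645 at the 90% level.
So ME = 0.0720.

ME = 0.0720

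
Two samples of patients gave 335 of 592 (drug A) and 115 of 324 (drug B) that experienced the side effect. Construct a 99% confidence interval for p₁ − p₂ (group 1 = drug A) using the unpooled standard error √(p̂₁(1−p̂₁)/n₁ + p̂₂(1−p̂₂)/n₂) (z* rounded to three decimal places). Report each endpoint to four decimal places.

p̂₁ = 0.56588, p̂₂ = 0.35494, so the observed difference is 0.21094.
Unpooled SE = √(p̂₁(1−p̂₁)/n₁ + p̂₂(1−p̂₂)/n₂) = √(0.000414966 + 0.000706658) = 0.033491.
The 99% critical value is z* = 2.576. Margin = 2.576·0.033491 = 0.08627.
CI: 0.21094 ± 0.08627 = (0.1247, 0.2972).

(0.1247, 0.2972)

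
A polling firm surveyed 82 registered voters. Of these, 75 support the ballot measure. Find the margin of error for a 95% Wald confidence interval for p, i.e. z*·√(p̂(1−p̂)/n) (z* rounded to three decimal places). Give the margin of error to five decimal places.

With x = 75 successes in n = 82, p̂ = 0.91463.
SE = √(p̂(1−p̂)/n) = √(0.078079/82) = 0.030857.
z* = 1.960 at the 95% level.
So ME = 0.06048.

ME = 0.06048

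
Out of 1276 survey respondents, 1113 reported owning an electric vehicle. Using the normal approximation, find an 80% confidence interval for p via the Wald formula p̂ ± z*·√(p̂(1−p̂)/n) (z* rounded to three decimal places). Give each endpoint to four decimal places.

p̂ = 1113/1276 = 0.87226.
SE = √(p̂(1−p̂)/n) = √(0.111425/1276) = 0.009345.
For 80% confidence, z* = 1.282.
Margin of error: 1.282 × 0.009345 = 0.01198.
So the interval runs from 0.8603 to 0.8842.

(0.8603, 0.8842)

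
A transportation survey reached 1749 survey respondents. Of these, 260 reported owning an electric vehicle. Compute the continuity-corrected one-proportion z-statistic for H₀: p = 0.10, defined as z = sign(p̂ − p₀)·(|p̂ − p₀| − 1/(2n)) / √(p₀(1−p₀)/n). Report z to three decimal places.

z = 6.743

p̂ = 260/1749 = 0.14866. p̂ − p₀ = 0.048656.
1/(2n) = 0.000286.
Corrected numerator: |0.048656| − 0.000286 = 0.048370.
Null standard error: √(0.10·0.90/1749) = √0.000051458 = 0.007173.
z = +0.048370/0.007173 = 6.743.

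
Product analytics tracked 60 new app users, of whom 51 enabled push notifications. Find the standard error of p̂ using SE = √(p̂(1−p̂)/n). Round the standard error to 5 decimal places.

Sample proportion p̂ = 51/60 = 0.85000.
p̂(1−p̂) = 0.127500.
SE = √(0.127500/60) = √0.002125000 = 0.04610.

SE = 0.04610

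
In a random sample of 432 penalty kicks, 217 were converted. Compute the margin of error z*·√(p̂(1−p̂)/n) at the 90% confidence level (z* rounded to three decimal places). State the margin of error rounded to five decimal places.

Sample proportion p̂ = 217/432 = 0.50231.
Standard error of p̂: √(0.249995/432) = √0.000578691 = 0.024056.
For 90% confidence, z* = 1.645.
ME = 1.645·0.024056 = 0.03957.

ME = 0.03957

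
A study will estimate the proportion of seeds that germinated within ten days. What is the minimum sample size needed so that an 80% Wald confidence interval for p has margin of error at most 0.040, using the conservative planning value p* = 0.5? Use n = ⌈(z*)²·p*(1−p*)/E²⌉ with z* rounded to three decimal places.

n = 257

z* = 1.282 at the 80% level.
p*(1−p*) = 0.50·0.50 = 0.2500.
(z*)²·p*(1−p*)/E² = 1.643524·0.2500/0.001600 = 256.801.
⌈256.801⌉ = 257.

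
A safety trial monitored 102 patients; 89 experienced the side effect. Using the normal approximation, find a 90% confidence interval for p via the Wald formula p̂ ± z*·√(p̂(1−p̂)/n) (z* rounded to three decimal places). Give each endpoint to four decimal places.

Sample proportion p̂ = 89/102 = 0.87255.
SE(p̂) = √(0.87255·0.12745/102) = 0.033019.
z* = 1.645 at the 90% level.
Margin of error: 1.645 × 0.033019 = 0.05432.
So the interval runs from 0.8182 to 0.9269.

(0.8182, 0.9269)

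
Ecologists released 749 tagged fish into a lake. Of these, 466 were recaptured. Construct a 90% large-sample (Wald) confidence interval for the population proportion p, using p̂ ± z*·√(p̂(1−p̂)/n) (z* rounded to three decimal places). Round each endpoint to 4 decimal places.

p̂ = 466/749 = 0.62216.
SE(p̂) = √(0.62216·0.37784/749) = 0.017716.
z* = 1.645 at the 90% level.
Margin of error: 1.645 × 0.017716 = 0.02914.
So the interval runs from 0.5930 to 0.6513.

(0.5930, 0.6513)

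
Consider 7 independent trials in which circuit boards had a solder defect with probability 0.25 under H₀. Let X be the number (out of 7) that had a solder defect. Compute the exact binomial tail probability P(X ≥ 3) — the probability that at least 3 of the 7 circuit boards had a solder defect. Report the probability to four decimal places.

P = 0.2436

X is binomial with n = 7 and p = 0.25.
P(X ≥ 3) = Σ_{j=3}^{7} C(7,j)·0.25^j·0.75^{7−j}.
= 0.173035 + 0.057678 + 0.011536 + 0.001282 + 0.000061 = 0.2436.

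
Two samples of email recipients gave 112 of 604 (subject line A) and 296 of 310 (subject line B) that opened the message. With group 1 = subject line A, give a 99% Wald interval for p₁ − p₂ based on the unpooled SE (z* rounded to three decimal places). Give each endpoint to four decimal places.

(-0.8202, -0.7186)

p̂₁ = 0.18543, p̂₂ = 0.95484, so the observed difference is -0.76941.
Unpooled SE = √(p̂₁(1−p̂₁)/n₁ + p̂₂(1−p̂₂)/n₂) = √(0.000250076 + 0.000139102) = 0.019728.
The 99% critical value is z* = 2.576. Margin = 2.576·0.019728 = 0.05082.
Interval: -0.76941 ± 0.05082 → (-0.8202, -0.7186).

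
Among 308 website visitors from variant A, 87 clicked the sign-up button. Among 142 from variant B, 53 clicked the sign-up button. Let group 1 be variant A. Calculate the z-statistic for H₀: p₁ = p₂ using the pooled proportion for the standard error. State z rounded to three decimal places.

Sample proportions: p̂₁ = 87/308 = 0.28247 and p̂₂ = 53/142 = 0.37324.
Pooled p̂ = (87+53)/(308+142) = 140/450 = 0.31111.
Pooled SE = √[0.2143210·0.01028901] ≈ 0.046959.
z = -0.09077/0.046959 = -1.933.

z = -1.933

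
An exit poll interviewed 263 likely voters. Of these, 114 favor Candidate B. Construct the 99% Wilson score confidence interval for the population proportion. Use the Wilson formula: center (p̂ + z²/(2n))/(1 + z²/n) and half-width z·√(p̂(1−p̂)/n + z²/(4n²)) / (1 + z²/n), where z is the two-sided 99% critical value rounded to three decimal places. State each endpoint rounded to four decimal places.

Here p̂ = 114/263 = 0.43346 and z = 2.576 (z² = 6.635776).
1 + z²/n = 1.025231.
Center = (0.43346 + 0.012616)/1.025231 = 0.43510.
Radicand: p̂(1−p̂)/n + z²/(4n²) = 0.000933736 + 0.000023984 = 0.000957720.
Half-width = z·√(radicand)/denom = 2.576·0.030947/1.025231 = 0.07776.
So the interval runs from 0.3573 to 0.5129.

(0.3573, 0.5129)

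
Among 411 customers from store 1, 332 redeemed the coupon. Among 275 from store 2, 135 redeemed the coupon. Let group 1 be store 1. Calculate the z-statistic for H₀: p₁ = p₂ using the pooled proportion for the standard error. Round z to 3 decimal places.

p̂₁ = 332/411 = 0.80779, p̂₂ = 135/275 = 0.49091.
Pooled p̂ = (332+135)/(411+275) = 467/686 = 0.68076.
SE = √[p̂(1−p̂)(1/n₁+1/n₂)] = √[0.68076·0.31924·(1/411+1/275)] ≈ 0.036319.
z = (p̂₁ − p̂₂)/SE = (0.80779 − 0.49091)/0.036319 = 0.31688/0.036319 = 8.725.

z = 8.725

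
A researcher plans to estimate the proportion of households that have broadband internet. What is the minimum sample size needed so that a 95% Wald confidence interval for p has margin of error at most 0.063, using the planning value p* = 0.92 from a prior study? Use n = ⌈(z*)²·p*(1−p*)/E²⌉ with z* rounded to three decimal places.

The 95% critical value is z* = 1.960.
p*(1−p*) = 0.92·0.08 = 0.0736.
(z*)²·p*(1−p*)/E² = 3.841600·0.0736/0.003969 = 71.238.
Rounding up, n = 72.

n = 72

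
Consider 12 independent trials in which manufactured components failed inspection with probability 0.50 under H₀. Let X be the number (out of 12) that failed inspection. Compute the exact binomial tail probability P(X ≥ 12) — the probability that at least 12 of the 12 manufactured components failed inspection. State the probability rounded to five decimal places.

X is binomial with n = 12 and p = 0.50.
P(X ≥ 12) = C(12,12)·0.50^12·0.50^0.
= 0.000244 = 0.00024.

P = 0.00024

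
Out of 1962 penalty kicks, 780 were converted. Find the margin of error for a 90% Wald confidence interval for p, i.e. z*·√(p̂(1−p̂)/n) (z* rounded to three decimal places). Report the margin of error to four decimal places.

ME = 0.0182

With x = 780 successes in n = 1962, p̂ = 0.39755.
SE = √(p̂(1−p̂)/n) = √(0.239505/1962) = 0.011049.
The 90% critical value is z* = 1.645.
Margin of error = z*·SE = 1.645 × 0.011049 = 0.0182.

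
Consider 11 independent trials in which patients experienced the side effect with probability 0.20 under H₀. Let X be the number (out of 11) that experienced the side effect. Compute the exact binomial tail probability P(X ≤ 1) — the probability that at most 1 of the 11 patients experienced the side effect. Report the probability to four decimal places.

X is binomial with n = 11 and p = 0.20.
P(X ≤ 1) = C(11,0)·0.20^0·0.80^11 + C(11,1)·0.20^1·0.80^10.
= 0.085899 + 0.236223 = 0.3221.

P = 0.3221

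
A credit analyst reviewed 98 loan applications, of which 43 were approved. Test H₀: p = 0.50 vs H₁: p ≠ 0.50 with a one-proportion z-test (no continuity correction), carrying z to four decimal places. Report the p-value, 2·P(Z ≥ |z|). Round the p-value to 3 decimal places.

p-value = 0.225

With x = 43 successes in n = 98, p̂ = 0.43878.
Null standard error: √(0.50·0.50/98) = √0.002551020 = 0.050508.
z = (p̂ − p₀)/SE = (43/98 − 0.50)/0.050508 ≈ -1.2122.
p-value = 2·P(Z ≥ |z|) with z = -1.2122 → 0.225.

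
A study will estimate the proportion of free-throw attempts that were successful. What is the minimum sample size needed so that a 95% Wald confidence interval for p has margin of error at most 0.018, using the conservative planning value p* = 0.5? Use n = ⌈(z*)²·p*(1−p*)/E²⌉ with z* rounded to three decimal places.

z* = 1.960 at the 95% level.
p*(1−p*) = 0.2500.
Required n before rounding: 3.841600 × 0.2500 / 0.018² = 2964.198.
⌈2964.198⌉ = 2965.

n = 2965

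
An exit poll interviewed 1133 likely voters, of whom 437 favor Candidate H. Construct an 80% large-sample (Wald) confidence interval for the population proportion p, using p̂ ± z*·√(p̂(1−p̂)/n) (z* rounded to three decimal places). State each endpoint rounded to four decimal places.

(0.3672, 0.4042)

Sample proportion p̂ = 437/1133 = 0.38570.
SE(p̂) = √(0.38570·0.61430/1133) = 0.014461.
For 80% confidence, z* = 1.282.
Margin of error: 1.282 × 0.014461 = 0.01854.
So the interval runs from 0.3672 to 0.4042.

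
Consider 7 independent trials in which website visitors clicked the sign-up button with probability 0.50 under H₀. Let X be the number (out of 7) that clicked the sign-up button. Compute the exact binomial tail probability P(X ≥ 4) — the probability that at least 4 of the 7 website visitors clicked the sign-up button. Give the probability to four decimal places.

X is binomial with n = 7 and p = 0.50.
P(X ≥ 4) = C(7,4)·0.50^4·0.50^3 + C(7,5)·0.50^5·0.50^2 + C(7,6)·0.50^6·0.50^1 + C(7,7)·0.50^7·0.50^0.
= 0.273438 + 0.164062 + 0.054688 + 0.007812 = 0.5000.

P = 0.5000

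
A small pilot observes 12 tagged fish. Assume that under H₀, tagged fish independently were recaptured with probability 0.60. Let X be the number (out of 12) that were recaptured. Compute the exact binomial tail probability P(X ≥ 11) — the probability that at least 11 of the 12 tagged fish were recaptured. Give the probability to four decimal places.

P = 0.0196

X is binomial with n = 12 and p = 0.60.
P(X ≥ 11) = C(12,11)·0.60^11·0.40^1 + C(12,12)·0.60^12·0.40^0.
= 0.017414 + 0.002177 = 0.0196.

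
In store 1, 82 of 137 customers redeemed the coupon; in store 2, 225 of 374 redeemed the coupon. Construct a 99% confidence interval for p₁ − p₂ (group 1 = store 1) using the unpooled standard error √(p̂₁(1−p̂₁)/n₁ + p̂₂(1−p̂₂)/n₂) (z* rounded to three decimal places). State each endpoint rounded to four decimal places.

(-0.1291, 0.1230)

p̂₁ = 82/137 = 0.59854, p̂₂ = 225/374 = 0.60160; p̂₁ − p̂₂ = -0.00306.
Unpooled SE = √(p̂₁(1−p̂₁)/n₁ + p̂₂(1−p̂₂)/n₂) = √(0.001753940 + 0.000640846) = 0.048937.
For 99% confidence, z* = 2.576. Margin = 2.576·0.048937 = 0.12606.
Interval: -0.00306 ± 0.12606 → (-0.1291, 0.1230).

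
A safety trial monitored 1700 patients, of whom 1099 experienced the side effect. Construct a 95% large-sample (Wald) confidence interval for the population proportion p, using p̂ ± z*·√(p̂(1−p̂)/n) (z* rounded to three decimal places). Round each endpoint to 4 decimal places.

p̂ = 1099/1700 = 0.64647.
Standard error of p̂: √(0.228546/1700) = √0.000134439 = 0.011595.
For 95% confidence, z* = 1.960.
Margin of error: 1.960 × 0.011595 = 0.02273.
Interval: 0.64647 ± 0.02273 → (0.6237, 0.6692).

(0.6237, 0.6692)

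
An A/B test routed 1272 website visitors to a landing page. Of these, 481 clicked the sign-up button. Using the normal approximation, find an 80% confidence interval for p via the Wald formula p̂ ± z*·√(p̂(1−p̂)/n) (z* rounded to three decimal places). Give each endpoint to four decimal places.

(0.3607, 0.3956)

p̂ = 481/1272 = 0.37814.
SE = √(p̂(1−p̂)/n) = √(0.235151/1272) = 0.013597.
z* = 1.282 at the 80% level.
Margin = 1.282·0.013597 = 0.01743.
So the interval runs from 0.3607 to 0.3956.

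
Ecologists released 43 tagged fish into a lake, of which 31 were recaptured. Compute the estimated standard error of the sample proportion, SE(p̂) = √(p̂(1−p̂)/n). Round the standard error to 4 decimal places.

p̂ = 31/43 = 0.72093.
p̂(1−p̂) = 0.72093·0.27907 = 0.201190.
SE = √(0.201190/43) = √0.004678837 = 0.0684.

SE = 0.0684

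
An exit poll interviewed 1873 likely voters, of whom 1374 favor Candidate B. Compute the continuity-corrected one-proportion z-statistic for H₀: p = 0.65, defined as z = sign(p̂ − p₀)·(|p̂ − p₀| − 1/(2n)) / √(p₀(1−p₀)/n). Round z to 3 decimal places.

z = 7.560

With x = 1374 successes in n = 1873, p̂ = 0.73358. p̂ − p₀ = 0.083582.
Continuity correction 1/(2n) = 1/3746 = 0.000267.
Corrected numerator: |0.083582| − 0.000267 = 0.083315.
Under H₀, SE = √(p₀(1−p₀)/n) = √(0.65·0.35/1873) = √0.000121463 = 0.011021.
z = (+)0.083315/0.011021 = 7.560.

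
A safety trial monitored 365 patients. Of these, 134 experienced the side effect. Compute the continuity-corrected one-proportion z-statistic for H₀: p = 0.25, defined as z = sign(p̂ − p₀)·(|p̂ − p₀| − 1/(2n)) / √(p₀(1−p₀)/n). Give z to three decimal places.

p̂ = 134/365 = 0.36712. p̂ − p₀ = 0.117123.
1/(2n) = 0.001370.
Corrected numerator: |0.117123| − 0.001370 = 0.115753.
Null standard error: √(0.25·0.75/365) = √0.000513699 = 0.022665.
z = (+)0.115753/0.022665 = 5.107.

z = 5.107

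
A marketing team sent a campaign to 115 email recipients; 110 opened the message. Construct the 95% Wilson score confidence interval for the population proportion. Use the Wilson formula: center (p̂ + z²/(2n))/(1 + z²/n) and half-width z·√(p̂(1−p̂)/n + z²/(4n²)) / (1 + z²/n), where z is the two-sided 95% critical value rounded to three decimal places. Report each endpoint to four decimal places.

(0.9022, 0.9813)

p̂ = 110/115 = 0.95652; z = 1.960, so z² = 3.841600.
Denominator 1 + z²/n = 1 + 3.841600/115 = 1.033405.
Adjusted center: (0.95652 + z²/(2n))/1.033405 = 0.94176.
Radicand: p̂(1−p̂)/n + z²/(4n²) = 0.000361634 + 0.000072620 = 0.000434254.
Half-width = z·√(radicand)/denom = 1.960·0.020839/1.033405 = 0.03952.
CI: 0.94176 ± 0.03952 = (0.9022, 0.9813).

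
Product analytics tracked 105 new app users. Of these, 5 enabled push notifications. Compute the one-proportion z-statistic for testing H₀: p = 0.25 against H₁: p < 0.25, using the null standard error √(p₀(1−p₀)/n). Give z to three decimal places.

z = -4.789

p̂ = 5/105 = 0.04762.
Under H₀, SE = √(p₀(1−p₀)/n) = √(0.25·0.75/105) = √0.001785714 = 0.042258.
z = (0.04762 − 0.25)/0.042258 = -0.20238/0.042258 = -4.789.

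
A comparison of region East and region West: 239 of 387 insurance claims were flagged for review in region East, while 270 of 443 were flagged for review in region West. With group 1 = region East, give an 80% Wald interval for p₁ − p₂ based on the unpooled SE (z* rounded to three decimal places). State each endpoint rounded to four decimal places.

(-0.0353, 0.0515)

p̂₁ = 239/387 = 0.61757, p̂₂ = 270/443 = 0.60948; p̂₁ − p̂₂ = 0.00809.
SE = √(0.000610277 + 0.000537278) = √0.001147555 = 0.033876.
The 80% critical value is z* = 1.282. Margin of error = 0.04343.
CI: 0.00809 ± 0.04343 = (-0.0353, 0.0515).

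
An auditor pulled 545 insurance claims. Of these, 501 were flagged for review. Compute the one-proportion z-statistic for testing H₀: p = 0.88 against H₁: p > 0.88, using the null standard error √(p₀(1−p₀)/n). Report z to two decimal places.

z = 2.82

The sample proportion is 501/545 = 0.91927.
Under H₀, SE = √(p₀(1−p₀)/n) = √(0.88·0.12/545) = √0.000193761 = 0.013920.
z = (0.91927 − 0.88)/0.013920 = 0.03927/0.013920 = 2.82.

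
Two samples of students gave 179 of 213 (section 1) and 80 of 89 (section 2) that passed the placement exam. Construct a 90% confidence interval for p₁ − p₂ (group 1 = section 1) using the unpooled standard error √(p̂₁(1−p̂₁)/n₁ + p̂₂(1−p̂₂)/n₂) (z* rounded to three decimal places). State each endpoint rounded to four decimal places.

p̂₁ = 0.84038, p̂₂ = 0.89888, so the observed difference is -0.05850.
Unpooled SE = √(p̂₁(1−p̂₁)/n₁ + p̂₂(1−p̂₂)/n₂) = √(0.000629786 + 0.001021322) = 0.040634.
For 90% confidence, z* = 1.645. Margin = 1.645·0.040634 = 0.06684.
So the interval runs from -0.1253 to 0.0083.

(-0.1253, 0.0083)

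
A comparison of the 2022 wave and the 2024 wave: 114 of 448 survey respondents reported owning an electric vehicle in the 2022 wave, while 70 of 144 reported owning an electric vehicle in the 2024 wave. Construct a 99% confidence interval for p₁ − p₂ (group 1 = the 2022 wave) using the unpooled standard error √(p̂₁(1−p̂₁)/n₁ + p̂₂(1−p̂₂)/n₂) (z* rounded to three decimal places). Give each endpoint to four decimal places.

p̂₁ = 0.25446, p̂₂ = 0.48611, so the observed difference is -0.23165.
Unpooled SE = √(p̂₁(1−p̂₁)/n₁ + p̂₂(1−p̂₂)/n₂) = √(0.000423465 + 0.001734772) = 0.046457.
z* = 2.576 at the 99% level. Margin = 2.576·0.046457 = 0.11967.
So the interval runs from -0.3513 to -0.1120.

(-0.3513, -0.1120)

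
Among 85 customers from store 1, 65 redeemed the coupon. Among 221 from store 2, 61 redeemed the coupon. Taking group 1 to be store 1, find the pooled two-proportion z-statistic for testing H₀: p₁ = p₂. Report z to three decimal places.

z = 7.780

Sample proportions: p̂₁ = 65/85 = 0.76471 and p̂₂ = 61/221 = 0.27602.
Pooled p̂ = (65+61)/(85+221) = 126/306 = 0.41176.
Pooled SE = √[0.2422145·0.01628959] ≈ 0.062814.
z = 0.48869/0.062814 = 7.780.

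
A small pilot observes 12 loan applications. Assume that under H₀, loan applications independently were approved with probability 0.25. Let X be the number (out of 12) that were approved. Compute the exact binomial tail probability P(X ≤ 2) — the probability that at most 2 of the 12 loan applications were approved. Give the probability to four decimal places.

P = 0.3907

X ~ Binomial(n=12, p=0.25).
P(X ≤ 2) = C(12,0)·0.25^0·0.75^12 + C(12,1)·0.25^1·0.75^11 + C(12,2)·0.25^2·0.75^10.
= 0.031676 + 0.126705 + 0.232293 = 0.3907.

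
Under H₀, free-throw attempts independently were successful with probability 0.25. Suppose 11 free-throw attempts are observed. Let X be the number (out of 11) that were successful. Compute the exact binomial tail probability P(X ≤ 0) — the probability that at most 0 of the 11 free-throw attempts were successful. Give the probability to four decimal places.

X ~ Binomial(n=11, p=0.25).
P(X ≤ 0) = C(11,0)·0.25^0·0.75^11.
= 0.042235 = 0.0422.

P = 0.0422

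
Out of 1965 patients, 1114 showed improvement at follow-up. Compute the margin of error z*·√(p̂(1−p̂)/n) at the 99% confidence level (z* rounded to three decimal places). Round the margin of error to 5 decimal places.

The sample proportion is 1114/1965 = 0.56692.
SE(p̂) = √(0.56692·0.43308/1965) = 0.011178.
The 99% critical value is z* = 2.576.
So ME = 0.02879.

ME = 0.02879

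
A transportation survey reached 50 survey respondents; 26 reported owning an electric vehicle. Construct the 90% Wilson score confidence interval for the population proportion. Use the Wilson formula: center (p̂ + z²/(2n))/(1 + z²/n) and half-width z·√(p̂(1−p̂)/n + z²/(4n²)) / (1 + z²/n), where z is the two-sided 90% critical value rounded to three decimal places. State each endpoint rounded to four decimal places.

Here p̂ = 26/50 = 0.52000 and z = 1.645 (z² = 2.706025).
1 + z²/n = 1.054121.
Adjusted center: (0.52000 + z²/(2n))/1.054121 = 0.51897.
Radicand: p̂(1−p̂)/n + z²/(4n²) = 0.004992000 + 0.000270603 = 0.005262603.
Half-width = 1.645·√0.005262603/1.054121 = 0.11321.
So the interval runs from 0.4058 to 0.6322.

(0.4058, 0.6322)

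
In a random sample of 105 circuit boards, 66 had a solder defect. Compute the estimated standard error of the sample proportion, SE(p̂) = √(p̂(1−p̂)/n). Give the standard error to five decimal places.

The sample proportion is 66/105 = 0.62857.
p̂(1−p̂) = 0.62857·0.37143 = 0.233470.
SE = √(0.233470/105) = 0.04715.

SE = 0.04715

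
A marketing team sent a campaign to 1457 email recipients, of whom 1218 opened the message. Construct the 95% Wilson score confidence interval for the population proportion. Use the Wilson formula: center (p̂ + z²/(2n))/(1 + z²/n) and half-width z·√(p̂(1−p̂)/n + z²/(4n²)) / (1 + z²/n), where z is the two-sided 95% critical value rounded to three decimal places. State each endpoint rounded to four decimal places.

(0.8161, 0.8541)

p̂ = 1218/1457 = 0.83596; z = 1.960, so z² = 3.841600.
1 + z²/n = 1.002637.
Adjusted center: (0.83596 + z²/(2n))/1.002637 = 0.83508.
Radicand: p̂(1−p̂)/n + z²/(4n²) = 0.000094117 + 0.000000452 = 0.000094569.
Half-width = z·√(radicand)/denom = 1.960·0.009725/1.002637 = 0.01901.
CI: 0.83508 ± 0.01901 = (0.8161, 0.8541).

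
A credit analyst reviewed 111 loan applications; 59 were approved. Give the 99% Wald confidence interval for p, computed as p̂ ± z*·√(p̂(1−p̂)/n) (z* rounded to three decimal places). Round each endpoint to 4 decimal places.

(0.4095, 0.6535)

With x = 59 successes in n = 111, p̂ = 0.53153.
SE = √(p̂(1−p̂)/n) = √(0.249006/111) = 0.047363.
For 99% confidence, z* = 2.576.
Margin = 2.576·0.047363 = 0.12201.
CI: 0.53153 ± 0.12201 = (0.4095, 0.6535).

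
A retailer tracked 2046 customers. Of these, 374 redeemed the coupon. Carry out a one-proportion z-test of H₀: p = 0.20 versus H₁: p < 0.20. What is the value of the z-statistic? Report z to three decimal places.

Sample proportion p̂ = 374/2046 = 0.18280.
SE₀ = √(0.20·0.80/2046) = 0.008843.
z = (0.18280 − 0.20)/0.008843 = -0.01720/0.008843 = -1.945.

z = -1.945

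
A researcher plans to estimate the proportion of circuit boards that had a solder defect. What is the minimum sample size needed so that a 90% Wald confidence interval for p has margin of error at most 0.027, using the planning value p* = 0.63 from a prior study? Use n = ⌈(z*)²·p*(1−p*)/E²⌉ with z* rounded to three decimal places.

z* = 1.645 at the 90% level.
p*(1−p*) = 0.63·0.37 = 0.2331.
(z*)²·p*(1−p*)/E² = 2.706025·0.2331/0.000729 = 865.260.
⌈865.260⌉ = 866.

n = 866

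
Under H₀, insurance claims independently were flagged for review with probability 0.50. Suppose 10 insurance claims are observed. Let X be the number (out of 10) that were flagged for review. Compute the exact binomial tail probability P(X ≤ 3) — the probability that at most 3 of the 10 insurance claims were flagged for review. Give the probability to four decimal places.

P = 0.1719

X is binomial with n = 10 and p = 0.50.
P(X ≤ 3) = C(10,0)·0.50^0·0.50^10 + C(10,1)·0.50^1·0.50^9 + C(10,2)·0.50^2·0.50^8 + C(10,3)·0.50^3·0.50^7.
= 0.000977 + 0.009766 + 0.043945 + 0.117188 = 0.1719.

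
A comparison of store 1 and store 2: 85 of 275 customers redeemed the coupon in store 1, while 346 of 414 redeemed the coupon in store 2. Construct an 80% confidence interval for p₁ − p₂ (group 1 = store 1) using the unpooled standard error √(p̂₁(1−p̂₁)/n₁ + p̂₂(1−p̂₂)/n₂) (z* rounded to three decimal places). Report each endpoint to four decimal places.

p̂₁ = 85/275 = 0.30909, p̂₂ = 346/414 = 0.83575; p̂₁ − p̂₂ = -0.52666.
Unpooled SE = √(p̂₁(1−p̂₁)/n₁ + p̂₂(1−p̂₂)/n₂) = √(0.000776559 + 0.000331577) = 0.033289.
z* = 1.282 at the 80% level. Margin of error = 0.04268.
Interval: -0.52666 ± 0.04268 → (-0.5693, -0.4840).

(-0.5693, -0.4840)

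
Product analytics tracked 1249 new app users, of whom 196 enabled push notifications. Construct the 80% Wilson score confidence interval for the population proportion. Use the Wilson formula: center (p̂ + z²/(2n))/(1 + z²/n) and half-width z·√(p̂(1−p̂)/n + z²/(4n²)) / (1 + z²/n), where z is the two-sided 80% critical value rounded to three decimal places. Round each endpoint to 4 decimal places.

p̂ = 196/1249 = 0.15693; z = 1.282, so z² = 1.643524.
1 + z²/n = 1.001316.
Adjusted center: (0.15693 + z²/(2n))/1.001316 = 0.15738.
Radicand: p̂(1−p̂)/n + z²/(4n²) = 0.000105925 + 0.000000263 = 0.000106188.
Half-width = 1.282·√0.000106188/1.001316 = 0.01319.
CI: 0.15738 ± 0.01319 = (0.1442, 0.1706).

(0.1442, 0.1706)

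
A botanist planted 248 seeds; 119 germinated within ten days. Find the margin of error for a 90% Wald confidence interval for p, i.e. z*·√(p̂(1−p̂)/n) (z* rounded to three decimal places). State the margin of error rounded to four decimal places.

ME = 0.0522

Sample proportion p̂ = 119/248 = 0.47984.
SE = √(p̂(1−p̂)/n) = √(0.249594/248) = 0.031724.
The 90% critical value is z* = 1.645.
So ME = 0.0522.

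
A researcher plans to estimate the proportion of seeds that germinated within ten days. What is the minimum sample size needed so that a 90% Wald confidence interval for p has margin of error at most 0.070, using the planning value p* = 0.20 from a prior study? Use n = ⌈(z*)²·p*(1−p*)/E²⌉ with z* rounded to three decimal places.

The 90% critical value is z* = 1.645.
p*(1−p*) = 0.20·0.80 = 0.1600.
(z*)²·p*(1−p*)/E² = 2.706025·0.1600/0.004900 = 88.360.
⌈88.360⌉ = 89.

n = 89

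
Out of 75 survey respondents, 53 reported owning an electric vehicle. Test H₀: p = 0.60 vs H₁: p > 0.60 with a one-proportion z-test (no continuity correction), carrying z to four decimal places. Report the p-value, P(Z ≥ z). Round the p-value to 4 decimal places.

The sample proportion is 53/75 = 0.70667.
SE₀ = √(0.60·0.40/75) = 0.056569.
Test statistic (full precision, shown to 4 dp): z = (53/75 − 0.60)/SE₀ ≈ 1.8856.
From the standard normal, P(Z ≥ z) = 0.0297.

p-value = 0.0297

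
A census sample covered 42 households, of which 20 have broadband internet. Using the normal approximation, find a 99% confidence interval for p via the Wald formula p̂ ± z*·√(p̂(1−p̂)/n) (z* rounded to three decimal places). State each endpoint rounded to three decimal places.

Sample proportion p̂ = 20/42 = 0.47619.
SE(p̂) = √(0.47619·0.52381/42) = 0.077064.
The 99% critical value is z* = 2.576.
Margin = 2.576·0.077064 = 0.19852.
Interval: 0.47619 ± 0.19852 → (0.278, 0.675).

(0.278, 0.675)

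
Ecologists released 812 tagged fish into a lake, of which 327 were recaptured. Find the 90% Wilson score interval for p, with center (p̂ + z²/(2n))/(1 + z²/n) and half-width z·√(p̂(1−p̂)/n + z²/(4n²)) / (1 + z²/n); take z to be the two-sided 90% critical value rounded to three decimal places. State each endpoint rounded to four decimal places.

(0.3748, 0.4313)

p̂ = 327/812 = 0.40271; z = 1.645, so z² = 2.706025.
Denominator 1 + z²/n = 1 + 2.706025/812 = 1.003333.
Adjusted center: (0.40271 + z²/(2n))/1.003333 = 0.40303.
Radicand: p̂(1−p̂)/n + z²/(4n²) = 0.000296225 + 0.000001026 = 0.000297251.
Half-width = z·√(radicand)/denom = 1.645·0.017241/1.003333 = 0.02827.
So the interval runs from 0.3748 to 0.4313.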